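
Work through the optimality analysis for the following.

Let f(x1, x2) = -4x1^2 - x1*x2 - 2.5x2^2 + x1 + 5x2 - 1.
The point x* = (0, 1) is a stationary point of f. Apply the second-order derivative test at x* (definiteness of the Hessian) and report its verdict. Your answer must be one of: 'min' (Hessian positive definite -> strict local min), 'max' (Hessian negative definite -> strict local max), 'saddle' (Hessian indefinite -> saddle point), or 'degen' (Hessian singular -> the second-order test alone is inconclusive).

Compute the Hessian H = grad^2 f:
  H = [[-8, -1], [-1, -5]]
Verify stationarity: grad f(x*) = H x* + g = (0, 0).
Eigenvalues of H: -8.3028, -4.6972.
Both eigenvalues < 0, so H is negative definite -> x* is a strict local max.

max


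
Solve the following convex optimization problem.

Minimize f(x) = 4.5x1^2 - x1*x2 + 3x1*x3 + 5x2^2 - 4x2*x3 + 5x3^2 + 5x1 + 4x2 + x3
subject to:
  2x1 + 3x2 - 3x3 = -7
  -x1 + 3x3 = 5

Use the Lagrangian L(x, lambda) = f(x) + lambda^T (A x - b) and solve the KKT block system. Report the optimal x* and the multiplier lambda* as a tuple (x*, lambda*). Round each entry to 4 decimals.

Form the Lagrangian:
  L(x, lambda) = (1/2) x^T Q x + c^T x + lambda^T (A x - b)
Stationarity (grad_x L = 0): Q x + c + A^T lambda = 0.
Primal feasibility: A x = b.

This gives the KKT block system:
  [ Q   A^T ] [ x     ]   [-c ]
  [ A    0  ] [ lambda ] = [ b ]

Solving the linear system:
  x*      = (-1.391, -0.203, 1.203)
  lambda* = (0.4837, -2.7393)
  f(x*)   = 5.2594

x* = (-1.391, -0.203, 1.203), lambda* = (0.4837, -2.7393)


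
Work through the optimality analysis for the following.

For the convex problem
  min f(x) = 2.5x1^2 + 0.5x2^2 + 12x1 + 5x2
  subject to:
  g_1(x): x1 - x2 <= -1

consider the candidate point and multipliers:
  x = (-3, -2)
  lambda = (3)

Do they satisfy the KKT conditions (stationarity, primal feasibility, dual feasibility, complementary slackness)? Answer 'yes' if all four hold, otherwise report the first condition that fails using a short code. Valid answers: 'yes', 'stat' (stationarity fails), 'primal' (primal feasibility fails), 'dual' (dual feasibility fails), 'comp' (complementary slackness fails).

Gradient of f: grad f(x) = Q x + c = (-3, 3)
Constraint values g_i(x) = a_i^T x - b_i:
  g_1((-3, -2)) = 0
Stationarity residual: grad f(x) + sum_i lambda_i a_i = (0, 0)
  -> stationarity OK
Primal feasibility (all g_i <= 0): OK
Dual feasibility (all lambda_i >= 0): OK
Complementary slackness (lambda_i * g_i(x) = 0 for all i): OK

Verdict: yes, KKT holds.

yes


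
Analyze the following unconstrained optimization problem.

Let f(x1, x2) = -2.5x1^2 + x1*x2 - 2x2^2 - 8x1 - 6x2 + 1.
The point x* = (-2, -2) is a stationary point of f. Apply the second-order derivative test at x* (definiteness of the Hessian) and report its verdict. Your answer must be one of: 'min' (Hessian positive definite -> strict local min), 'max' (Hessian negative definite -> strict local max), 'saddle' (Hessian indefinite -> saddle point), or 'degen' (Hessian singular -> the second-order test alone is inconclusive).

Compute the Hessian H = grad^2 f:
  H = [[-5, 1], [1, -4]]
Verify stationarity: grad f(x*) = H x* + g = (0, 0).
Eigenvalues of H: -5.618, -3.382.
Both eigenvalues < 0, so H is negative definite -> x* is a strict local max.

max


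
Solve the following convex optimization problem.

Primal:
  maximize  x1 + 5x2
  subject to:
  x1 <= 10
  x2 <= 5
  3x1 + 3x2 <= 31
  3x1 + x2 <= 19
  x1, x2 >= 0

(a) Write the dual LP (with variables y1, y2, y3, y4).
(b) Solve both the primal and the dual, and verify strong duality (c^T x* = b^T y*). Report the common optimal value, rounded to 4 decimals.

The standard primal-dual pair for 'max c^T x s.t. A x <= b, x >= 0' is:
  Dual:  min b^T y  s.t.  A^T y >= c,  y >= 0.

So the dual LP is:
  minimize  10y1 + 5y2 + 31y3 + 19y4
  subject to:
    y1 + 3y3 + 3y4 >= 1
    y2 + 3y3 + y4 >= 5
    y1, y2, y3, y4 >= 0

Solving the primal: x* = (4.6667, 5).
  primal value c^T x* = 29.6667.
Solving the dual: y* = (0, 4.6667, 0, 0.3333).
  dual value b^T y* = 29.6667.
Strong duality: c^T x* = b^T y*. Confirmed.

29.6667


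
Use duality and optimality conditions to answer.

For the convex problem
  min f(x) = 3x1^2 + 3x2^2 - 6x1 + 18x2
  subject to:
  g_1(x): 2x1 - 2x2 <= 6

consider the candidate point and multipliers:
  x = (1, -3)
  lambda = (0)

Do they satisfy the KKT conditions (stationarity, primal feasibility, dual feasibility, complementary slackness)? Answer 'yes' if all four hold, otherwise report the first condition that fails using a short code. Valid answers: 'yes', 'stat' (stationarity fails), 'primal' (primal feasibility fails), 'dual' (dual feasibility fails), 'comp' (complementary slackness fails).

Gradient of f: grad f(x) = Q x + c = (0, 0)
Constraint values g_i(x) = a_i^T x - b_i:
  g_1((1, -3)) = 2
Stationarity residual: grad f(x) + sum_i lambda_i a_i = (0, 0)
  -> stationarity OK
Primal feasibility (all g_i <= 0): FAILS
Dual feasibility (all lambda_i >= 0): OK
Complementary slackness (lambda_i * g_i(x) = 0 for all i): OK

Verdict: the first failing condition is primal_feasibility -> primal.

primal


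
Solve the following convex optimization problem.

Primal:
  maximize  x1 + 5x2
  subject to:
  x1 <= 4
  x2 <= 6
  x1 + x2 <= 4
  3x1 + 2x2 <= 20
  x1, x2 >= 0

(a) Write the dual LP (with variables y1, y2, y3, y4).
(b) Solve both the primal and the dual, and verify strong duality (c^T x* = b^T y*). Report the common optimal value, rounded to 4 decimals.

The standard primal-dual pair for 'max c^T x s.t. A x <= b, x >= 0' is:
  Dual:  min b^T y  s.t.  A^T y >= c,  y >= 0.

So the dual LP is:
  minimize  4y1 + 6y2 + 4y3 + 20y4
  subject to:
    y1 + y3 + 3y4 >= 1
    y2 + y3 + 2y4 >= 5
    y1, y2, y3, y4 >= 0

Solving the primal: x* = (0, 4).
  primal value c^T x* = 20.
Solving the dual: y* = (0, 0, 5, 0).
  dual value b^T y* = 20.
Strong duality: c^T x* = b^T y*. Confirmed.

20


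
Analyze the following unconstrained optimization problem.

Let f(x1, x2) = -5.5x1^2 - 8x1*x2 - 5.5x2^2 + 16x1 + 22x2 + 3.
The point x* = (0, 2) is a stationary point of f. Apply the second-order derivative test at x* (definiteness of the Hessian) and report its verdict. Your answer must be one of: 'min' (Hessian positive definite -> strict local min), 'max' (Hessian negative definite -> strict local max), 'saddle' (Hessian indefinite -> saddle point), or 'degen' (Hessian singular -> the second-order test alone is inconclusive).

Compute the Hessian H = grad^2 f:
  H = [[-11, -8], [-8, -11]]
Verify stationarity: grad f(x*) = H x* + g = (0, 0).
Eigenvalues of H: -19, -3.
Both eigenvalues < 0, so H is negative definite -> x* is a strict local max.

max


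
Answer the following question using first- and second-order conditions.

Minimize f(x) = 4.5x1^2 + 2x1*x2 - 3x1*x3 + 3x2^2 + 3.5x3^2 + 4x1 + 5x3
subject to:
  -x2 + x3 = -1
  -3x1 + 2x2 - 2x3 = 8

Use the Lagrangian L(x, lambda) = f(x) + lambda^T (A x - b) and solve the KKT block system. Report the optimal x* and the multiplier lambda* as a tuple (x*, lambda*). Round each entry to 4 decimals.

Form the Lagrangian:
  L(x, lambda) = (1/2) x^T Q x + c^T x + lambda^T (A x - b)
Stationarity (grad_x L = 0): Q x + c + A^T lambda = 0.
Primal feasibility: A x = b.

This gives the KKT block system:
  [ Q   A^T ] [ x     ]   [-c ]
  [ A    0  ] [ lambda ] = [ b ]

Solving the linear system:
  x*      = (-2, 0, -1)
  lambda* = (-11.3333, -3.6667)
  f(x*)   = 2.5

x* = (-2, 0, -1), lambda* = (-11.3333, -3.6667)


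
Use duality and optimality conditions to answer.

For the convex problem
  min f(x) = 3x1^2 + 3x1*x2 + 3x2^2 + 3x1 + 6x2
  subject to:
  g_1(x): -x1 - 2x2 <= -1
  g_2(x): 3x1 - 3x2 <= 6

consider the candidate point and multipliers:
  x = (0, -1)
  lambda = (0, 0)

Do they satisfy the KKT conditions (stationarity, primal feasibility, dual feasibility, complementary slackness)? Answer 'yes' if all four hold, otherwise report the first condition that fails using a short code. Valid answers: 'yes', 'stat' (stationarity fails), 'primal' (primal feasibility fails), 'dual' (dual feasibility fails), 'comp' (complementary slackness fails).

Gradient of f: grad f(x) = Q x + c = (0, 0)
Constraint values g_i(x) = a_i^T x - b_i:
  g_1((0, -1)) = 3
  g_2((0, -1)) = -3
Stationarity residual: grad f(x) + sum_i lambda_i a_i = (0, 0)
  -> stationarity OK
Primal feasibility (all g_i <= 0): FAILS
Dual feasibility (all lambda_i >= 0): OK
Complementary slackness (lambda_i * g_i(x) = 0 for all i): OK

Verdict: the first failing condition is primal_feasibility -> primal.

primal


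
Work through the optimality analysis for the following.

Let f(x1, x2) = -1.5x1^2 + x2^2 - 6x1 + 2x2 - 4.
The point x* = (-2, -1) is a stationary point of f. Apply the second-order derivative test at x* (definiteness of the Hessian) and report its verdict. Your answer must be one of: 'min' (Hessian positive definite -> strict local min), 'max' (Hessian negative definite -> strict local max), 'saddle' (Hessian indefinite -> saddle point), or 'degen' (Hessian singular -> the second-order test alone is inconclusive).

Compute the Hessian H = grad^2 f:
  H = [[-3, 0], [0, 2]]
Verify stationarity: grad f(x*) = H x* + g = (0, 0).
Eigenvalues of H: -3, 2.
Eigenvalues have mixed signs, so H is indefinite -> x* is a saddle point.

saddle


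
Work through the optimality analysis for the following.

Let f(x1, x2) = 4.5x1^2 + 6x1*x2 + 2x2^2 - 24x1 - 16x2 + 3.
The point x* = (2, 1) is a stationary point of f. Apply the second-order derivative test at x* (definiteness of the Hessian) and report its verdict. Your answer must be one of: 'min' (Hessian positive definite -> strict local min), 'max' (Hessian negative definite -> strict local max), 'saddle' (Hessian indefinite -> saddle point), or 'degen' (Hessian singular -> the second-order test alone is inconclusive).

Compute the Hessian H = grad^2 f:
  H = [[9, 6], [6, 4]]
Verify stationarity: grad f(x*) = H x* + g = (0, 0).
Eigenvalues of H: 0, 13.
H has a zero eigenvalue (singular; positive semidefinite but not definite), so H is neither positive definite, negative definite, nor indefinite. The second-order test alone is inconclusive -> degen.
(Indeed, f is constant along the null direction of H through x*, so x* is not a strict local extremum.)

degen


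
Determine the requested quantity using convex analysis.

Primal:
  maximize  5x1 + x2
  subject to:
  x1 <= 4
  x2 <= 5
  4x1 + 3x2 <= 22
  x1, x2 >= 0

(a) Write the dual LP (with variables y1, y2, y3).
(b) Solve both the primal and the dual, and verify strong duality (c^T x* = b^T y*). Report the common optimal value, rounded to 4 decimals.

The standard primal-dual pair for 'max c^T x s.t. A x <= b, x >= 0' is:
  Dual:  min b^T y  s.t.  A^T y >= c,  y >= 0.

So the dual LP is:
  minimize  4y1 + 5y2 + 22y3
  subject to:
    y1 + 4y3 >= 5
    y2 + 3y3 >= 1
    y1, y2, y3 >= 0

Solving the primal: x* = (4, 2).
  primal value c^T x* = 22.
Solving the dual: y* = (3.6667, 0, 0.3333).
  dual value b^T y* = 22.
Strong duality: c^T x* = b^T y*. Confirmed.

22


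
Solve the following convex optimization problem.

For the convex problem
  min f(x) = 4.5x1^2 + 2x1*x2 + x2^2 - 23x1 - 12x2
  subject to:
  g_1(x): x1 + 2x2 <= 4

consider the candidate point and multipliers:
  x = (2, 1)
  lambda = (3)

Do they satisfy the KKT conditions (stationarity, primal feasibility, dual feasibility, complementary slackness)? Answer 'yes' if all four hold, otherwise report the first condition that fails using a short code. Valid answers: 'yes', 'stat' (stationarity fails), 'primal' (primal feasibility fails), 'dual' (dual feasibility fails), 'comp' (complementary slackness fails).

Gradient of f: grad f(x) = Q x + c = (-3, -6)
Constraint values g_i(x) = a_i^T x - b_i:
  g_1((2, 1)) = 0
Stationarity residual: grad f(x) + sum_i lambda_i a_i = (0, 0)
  -> stationarity OK
Primal feasibility (all g_i <= 0): OK
Dual feasibility (all lambda_i >= 0): OK
Complementary slackness (lambda_i * g_i(x) = 0 for all i): OK

Verdict: yes, KKT holds.

yes


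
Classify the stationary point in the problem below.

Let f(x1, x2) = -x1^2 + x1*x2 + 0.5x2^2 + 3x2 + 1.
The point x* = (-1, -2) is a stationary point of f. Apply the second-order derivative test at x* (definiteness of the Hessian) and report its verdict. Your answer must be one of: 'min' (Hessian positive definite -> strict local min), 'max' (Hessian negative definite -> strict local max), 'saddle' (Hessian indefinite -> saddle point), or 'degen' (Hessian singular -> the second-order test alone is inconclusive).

Compute the Hessian H = grad^2 f:
  H = [[-2, 1], [1, 1]]
Verify stationarity: grad f(x*) = H x* + g = (0, 0).
Eigenvalues of H: -2.3028, 1.3028.
Eigenvalues have mixed signs, so H is indefinite -> x* is a saddle point.

saddle


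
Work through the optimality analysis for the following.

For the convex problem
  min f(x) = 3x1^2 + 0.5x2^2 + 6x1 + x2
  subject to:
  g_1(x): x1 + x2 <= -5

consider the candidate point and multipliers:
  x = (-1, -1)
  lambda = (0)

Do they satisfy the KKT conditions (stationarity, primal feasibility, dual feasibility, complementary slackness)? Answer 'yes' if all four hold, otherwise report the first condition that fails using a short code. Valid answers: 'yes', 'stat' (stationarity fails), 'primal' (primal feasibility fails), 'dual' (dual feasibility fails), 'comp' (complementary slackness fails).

Gradient of f: grad f(x) = Q x + c = (0, 0)
Constraint values g_i(x) = a_i^T x - b_i:
  g_1((-1, -1)) = 3
Stationarity residual: grad f(x) + sum_i lambda_i a_i = (0, 0)
  -> stationarity OK
Primal feasibility (all g_i <= 0): FAILS
Dual feasibility (all lambda_i >= 0): OK
Complementary slackness (lambda_i * g_i(x) = 0 for all i): OK

Verdict: the first failing condition is primal_feasibility -> primal.

primal


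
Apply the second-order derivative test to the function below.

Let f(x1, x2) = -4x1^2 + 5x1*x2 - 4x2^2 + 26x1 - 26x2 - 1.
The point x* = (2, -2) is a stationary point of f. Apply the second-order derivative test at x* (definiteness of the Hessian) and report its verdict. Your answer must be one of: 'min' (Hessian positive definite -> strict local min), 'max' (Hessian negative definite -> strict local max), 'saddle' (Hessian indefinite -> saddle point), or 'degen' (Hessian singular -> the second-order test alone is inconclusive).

Compute the Hessian H = grad^2 f:
  H = [[-8, 5], [5, -8]]
Verify stationarity: grad f(x*) = H x* + g = (0, 0).
Eigenvalues of H: -13, -3.
Both eigenvalues < 0, so H is negative definite -> x* is a strict local max.

max


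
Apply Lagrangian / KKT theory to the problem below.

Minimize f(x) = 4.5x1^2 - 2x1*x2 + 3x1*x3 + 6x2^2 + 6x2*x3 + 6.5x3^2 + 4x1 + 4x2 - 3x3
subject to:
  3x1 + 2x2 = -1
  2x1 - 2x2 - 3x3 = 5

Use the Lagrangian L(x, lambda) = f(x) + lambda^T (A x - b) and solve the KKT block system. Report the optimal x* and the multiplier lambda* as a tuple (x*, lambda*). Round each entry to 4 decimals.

Form the Lagrangian:
  L(x, lambda) = (1/2) x^T Q x + c^T x + lambda^T (A x - b)
Stationarity (grad_x L = 0): Q x + c + A^T lambda = 0.
Primal feasibility: A x = b.

This gives the KKT block system:
  [ Q   A^T ] [ x     ]   [-c ]
  [ A    0  ] [ lambda ] = [ b ]

Solving the linear system:
  x*      = (0.3939, -1.0908, -0.6769)
  lambda* = (1.2486, -5.7208)
  f(x*)   = 14.5478

x* = (0.3939, -1.0908, -0.6769), lambda* = (1.2486, -5.7208)


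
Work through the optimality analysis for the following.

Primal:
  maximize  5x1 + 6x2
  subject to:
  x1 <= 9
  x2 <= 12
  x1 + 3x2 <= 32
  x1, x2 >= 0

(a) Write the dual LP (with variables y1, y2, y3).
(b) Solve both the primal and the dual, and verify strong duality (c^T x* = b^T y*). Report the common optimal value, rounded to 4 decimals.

The standard primal-dual pair for 'max c^T x s.t. A x <= b, x >= 0' is:
  Dual:  min b^T y  s.t.  A^T y >= c,  y >= 0.

So the dual LP is:
  minimize  9y1 + 12y2 + 32y3
  subject to:
    y1 + y3 >= 5
    y2 + 3y3 >= 6
    y1, y2, y3 >= 0

Solving the primal: x* = (9, 7.6667).
  primal value c^T x* = 91.
Solving the dual: y* = (3, 0, 2).
  dual value b^T y* = 91.
Strong duality: c^T x* = b^T y*. Confirmed.

91


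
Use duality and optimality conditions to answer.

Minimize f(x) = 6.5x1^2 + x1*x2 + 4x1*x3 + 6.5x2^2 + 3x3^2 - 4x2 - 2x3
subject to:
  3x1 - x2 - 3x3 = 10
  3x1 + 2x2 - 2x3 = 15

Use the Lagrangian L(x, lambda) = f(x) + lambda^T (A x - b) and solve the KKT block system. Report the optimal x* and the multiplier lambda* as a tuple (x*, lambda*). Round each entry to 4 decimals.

Form the Lagrangian:
  L(x, lambda) = (1/2) x^T Q x + c^T x + lambda^T (A x - b)
Stationarity (grad_x L = 0): Q x + c + A^T lambda = 0.
Primal feasibility: A x = b.

This gives the KKT block system:
  [ Q   A^T ] [ x     ]   [-c ]
  [ A    0  ] [ lambda ] = [ b ]

Solving the linear system:
  x*      = (1.9526, 2.3928, -2.1783)
  lambda* = (5.4498, -11.8044)
  f(x*)   = 58.6765

x* = (1.9526, 2.3928, -2.1783), lambda* = (5.4498, -11.8044)


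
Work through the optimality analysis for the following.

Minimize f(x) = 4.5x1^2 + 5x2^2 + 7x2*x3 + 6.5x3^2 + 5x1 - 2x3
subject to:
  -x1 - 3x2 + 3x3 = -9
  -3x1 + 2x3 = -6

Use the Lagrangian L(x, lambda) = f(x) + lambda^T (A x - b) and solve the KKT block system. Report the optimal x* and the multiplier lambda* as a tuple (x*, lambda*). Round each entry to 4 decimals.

Form the Lagrangian:
  L(x, lambda) = (1/2) x^T Q x + c^T x + lambda^T (A x - b)
Stationarity (grad_x L = 0): Q x + c + A^T lambda = 0.
Primal feasibility: A x = b.

This gives the KKT block system:
  [ Q   A^T ] [ x     ]   [-c ]
  [ A    0  ] [ lambda ] = [ b ]

Solving the linear system:
  x*      = (1.0607, 1.2375, -1.4089)
  lambda* = (0.8378, 4.5697)
  f(x*)   = 21.5397

x* = (1.0607, 1.2375, -1.4089), lambda* = (0.8378, 4.5697)


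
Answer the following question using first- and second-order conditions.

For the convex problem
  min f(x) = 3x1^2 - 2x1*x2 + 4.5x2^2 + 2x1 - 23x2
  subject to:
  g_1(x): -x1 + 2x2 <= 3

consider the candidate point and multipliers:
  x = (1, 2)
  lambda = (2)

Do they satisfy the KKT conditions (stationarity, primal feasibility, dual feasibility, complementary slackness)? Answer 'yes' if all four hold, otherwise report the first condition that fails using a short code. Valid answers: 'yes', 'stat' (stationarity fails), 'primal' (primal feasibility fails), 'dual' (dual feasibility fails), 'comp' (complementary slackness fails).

Gradient of f: grad f(x) = Q x + c = (4, -7)
Constraint values g_i(x) = a_i^T x - b_i:
  g_1((1, 2)) = 0
Stationarity residual: grad f(x) + sum_i lambda_i a_i = (2, -3)
  -> stationarity FAILS
Primal feasibility (all g_i <= 0): OK
Dual feasibility (all lambda_i >= 0): OK
Complementary slackness (lambda_i * g_i(x) = 0 for all i): OK

Verdict: the first failing condition is stationarity -> stat.

stat


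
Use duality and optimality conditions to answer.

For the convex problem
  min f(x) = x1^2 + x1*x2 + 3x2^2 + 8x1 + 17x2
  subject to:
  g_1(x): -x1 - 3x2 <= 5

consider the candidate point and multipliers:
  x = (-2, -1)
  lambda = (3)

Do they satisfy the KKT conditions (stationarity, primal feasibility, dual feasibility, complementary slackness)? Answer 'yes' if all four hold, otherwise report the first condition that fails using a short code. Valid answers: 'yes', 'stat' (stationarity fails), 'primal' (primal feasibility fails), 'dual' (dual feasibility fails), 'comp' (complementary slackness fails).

Gradient of f: grad f(x) = Q x + c = (3, 9)
Constraint values g_i(x) = a_i^T x - b_i:
  g_1((-2, -1)) = 0
Stationarity residual: grad f(x) + sum_i lambda_i a_i = (0, 0)
  -> stationarity OK
Primal feasibility (all g_i <= 0): OK
Dual feasibility (all lambda_i >= 0): OK
Complementary slackness (lambda_i * g_i(x) = 0 for all i): OK

Verdict: yes, KKT holds.

yes


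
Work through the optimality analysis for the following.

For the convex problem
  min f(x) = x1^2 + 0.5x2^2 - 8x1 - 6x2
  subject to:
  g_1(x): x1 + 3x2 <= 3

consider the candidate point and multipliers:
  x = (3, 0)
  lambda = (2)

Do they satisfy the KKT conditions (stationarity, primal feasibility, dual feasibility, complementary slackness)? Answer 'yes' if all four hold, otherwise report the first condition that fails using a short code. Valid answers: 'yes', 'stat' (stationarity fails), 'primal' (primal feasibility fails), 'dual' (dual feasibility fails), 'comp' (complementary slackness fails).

Gradient of f: grad f(x) = Q x + c = (-2, -6)
Constraint values g_i(x) = a_i^T x - b_i:
  g_1((3, 0)) = 0
Stationarity residual: grad f(x) + sum_i lambda_i a_i = (0, 0)
  -> stationarity OK
Primal feasibility (all g_i <= 0): OK
Dual feasibility (all lambda_i >= 0): OK
Complementary slackness (lambda_i * g_i(x) = 0 for all i): OK

Verdict: yes, KKT holds.

yes


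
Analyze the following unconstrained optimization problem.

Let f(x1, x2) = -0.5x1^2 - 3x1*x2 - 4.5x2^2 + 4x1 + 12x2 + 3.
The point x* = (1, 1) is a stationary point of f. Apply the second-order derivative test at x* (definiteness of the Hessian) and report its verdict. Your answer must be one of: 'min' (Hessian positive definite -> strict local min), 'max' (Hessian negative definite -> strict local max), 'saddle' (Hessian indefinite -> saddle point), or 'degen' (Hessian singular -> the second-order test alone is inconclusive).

Compute the Hessian H = grad^2 f:
  H = [[-1, -3], [-3, -9]]
Verify stationarity: grad f(x*) = H x* + g = (0, 0).
Eigenvalues of H: -10, 0.
H has a zero eigenvalue (singular; negative semidefinite but not definite), so H is neither positive definite, negative definite, nor indefinite. The second-order test alone is inconclusive -> degen.
(Indeed, f is constant along the null direction of H through x*, so x* is not a strict local extremum.)

degen


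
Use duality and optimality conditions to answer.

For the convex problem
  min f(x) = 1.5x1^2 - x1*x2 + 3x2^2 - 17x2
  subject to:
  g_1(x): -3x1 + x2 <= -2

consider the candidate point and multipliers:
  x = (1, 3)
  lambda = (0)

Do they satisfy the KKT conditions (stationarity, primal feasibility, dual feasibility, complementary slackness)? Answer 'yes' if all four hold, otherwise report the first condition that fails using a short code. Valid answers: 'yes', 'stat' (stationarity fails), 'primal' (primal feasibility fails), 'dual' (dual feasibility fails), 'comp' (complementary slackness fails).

Gradient of f: grad f(x) = Q x + c = (0, 0)
Constraint values g_i(x) = a_i^T x - b_i:
  g_1((1, 3)) = 2
Stationarity residual: grad f(x) + sum_i lambda_i a_i = (0, 0)
  -> stationarity OK
Primal feasibility (all g_i <= 0): FAILS
Dual feasibility (all lambda_i >= 0): OK
Complementary slackness (lambda_i * g_i(x) = 0 for all i): OK

Verdict: the first failing condition is primal_feasibility -> primal.

primal


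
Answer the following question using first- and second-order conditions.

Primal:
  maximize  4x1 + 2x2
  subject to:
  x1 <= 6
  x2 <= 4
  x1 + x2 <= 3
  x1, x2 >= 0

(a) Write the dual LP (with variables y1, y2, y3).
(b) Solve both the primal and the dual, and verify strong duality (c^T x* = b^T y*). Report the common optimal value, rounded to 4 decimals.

The standard primal-dual pair for 'max c^T x s.t. A x <= b, x >= 0' is:
  Dual:  min b^T y  s.t.  A^T y >= c,  y >= 0.

So the dual LP is:
  minimize  6y1 + 4y2 + 3y3
  subject to:
    y1 + y3 >= 4
    y2 + y3 >= 2
    y1, y2, y3 >= 0

Solving the primal: x* = (3, 0).
  primal value c^T x* = 12.
Solving the dual: y* = (0, 0, 4).
  dual value b^T y* = 12.
Strong duality: c^T x* = b^T y*. Confirmed.

12


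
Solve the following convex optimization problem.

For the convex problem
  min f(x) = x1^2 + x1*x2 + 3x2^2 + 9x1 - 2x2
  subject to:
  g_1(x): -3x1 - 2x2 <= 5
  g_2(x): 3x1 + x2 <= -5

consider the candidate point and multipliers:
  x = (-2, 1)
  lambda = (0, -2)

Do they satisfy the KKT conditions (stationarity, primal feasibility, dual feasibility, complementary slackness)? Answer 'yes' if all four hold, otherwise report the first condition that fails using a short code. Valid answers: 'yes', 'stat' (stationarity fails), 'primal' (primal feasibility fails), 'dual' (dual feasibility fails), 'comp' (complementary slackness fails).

Gradient of f: grad f(x) = Q x + c = (6, 2)
Constraint values g_i(x) = a_i^T x - b_i:
  g_1((-2, 1)) = -1
  g_2((-2, 1)) = 0
Stationarity residual: grad f(x) + sum_i lambda_i a_i = (0, 0)
  -> stationarity OK
Primal feasibility (all g_i <= 0): OK
Dual feasibility (all lambda_i >= 0): FAILS
Complementary slackness (lambda_i * g_i(x) = 0 for all i): OK

Verdict: the first failing condition is dual_feasibility -> dual.

dual


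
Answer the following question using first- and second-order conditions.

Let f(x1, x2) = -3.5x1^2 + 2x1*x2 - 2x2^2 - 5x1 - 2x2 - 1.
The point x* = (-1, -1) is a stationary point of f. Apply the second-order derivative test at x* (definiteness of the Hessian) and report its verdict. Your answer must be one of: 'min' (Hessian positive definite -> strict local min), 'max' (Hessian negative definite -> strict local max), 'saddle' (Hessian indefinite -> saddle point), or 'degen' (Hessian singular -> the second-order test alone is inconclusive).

Compute the Hessian H = grad^2 f:
  H = [[-7, 2], [2, -4]]
Verify stationarity: grad f(x*) = H x* + g = (0, 0).
Eigenvalues of H: -8, -3.
Both eigenvalues < 0, so H is negative definite -> x* is a strict local max.

max


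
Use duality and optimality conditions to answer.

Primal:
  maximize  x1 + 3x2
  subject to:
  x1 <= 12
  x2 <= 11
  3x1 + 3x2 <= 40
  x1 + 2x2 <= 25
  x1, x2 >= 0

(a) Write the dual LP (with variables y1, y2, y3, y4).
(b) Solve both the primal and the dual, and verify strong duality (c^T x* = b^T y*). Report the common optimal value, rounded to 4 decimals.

The standard primal-dual pair for 'max c^T x s.t. A x <= b, x >= 0' is:
  Dual:  min b^T y  s.t.  A^T y >= c,  y >= 0.

So the dual LP is:
  minimize  12y1 + 11y2 + 40y3 + 25y4
  subject to:
    y1 + 3y3 + y4 >= 1
    y2 + 3y3 + 2y4 >= 3
    y1, y2, y3, y4 >= 0

Solving the primal: x* = (2.3333, 11).
  primal value c^T x* = 35.3333.
Solving the dual: y* = (0, 2, 0.3333, 0).
  dual value b^T y* = 35.3333.
Strong duality: c^T x* = b^T y*. Confirmed.

35.3333


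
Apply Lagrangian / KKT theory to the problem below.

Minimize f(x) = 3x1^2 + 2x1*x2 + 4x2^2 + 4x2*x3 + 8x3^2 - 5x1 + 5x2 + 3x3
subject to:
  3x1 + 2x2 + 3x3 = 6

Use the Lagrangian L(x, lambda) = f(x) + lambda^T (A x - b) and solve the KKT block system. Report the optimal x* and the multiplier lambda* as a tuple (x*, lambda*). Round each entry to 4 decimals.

Form the Lagrangian:
  L(x, lambda) = (1/2) x^T Q x + c^T x + lambda^T (A x - b)
Stationarity (grad_x L = 0): Q x + c + A^T lambda = 0.
Primal feasibility: A x = b.

This gives the KKT block system:
  [ Q   A^T ] [ x     ]   [-c ]
  [ A    0  ] [ lambda ] = [ b ]

Solving the linear system:
  x*      = (2.154, -0.8524, 0.4143)
  lambda* = (-2.073)
  f(x*)   = -0.6754

x* = (2.154, -0.8524, 0.4143), lambda* = (-2.073)


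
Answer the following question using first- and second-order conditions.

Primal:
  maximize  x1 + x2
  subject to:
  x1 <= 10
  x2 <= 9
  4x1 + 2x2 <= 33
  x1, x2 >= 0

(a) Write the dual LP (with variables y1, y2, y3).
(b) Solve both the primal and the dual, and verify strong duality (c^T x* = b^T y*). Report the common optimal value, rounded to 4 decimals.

The standard primal-dual pair for 'max c^T x s.t. A x <= b, x >= 0' is:
  Dual:  min b^T y  s.t.  A^T y >= c,  y >= 0.

So the dual LP is:
  minimize  10y1 + 9y2 + 33y3
  subject to:
    y1 + 4y3 >= 1
    y2 + 2y3 >= 1
    y1, y2, y3 >= 0

Solving the primal: x* = (3.75, 9).
  primal value c^T x* = 12.75.
Solving the dual: y* = (0, 0.5, 0.25).
  dual value b^T y* = 12.75.
Strong duality: c^T x* = b^T y*. Confirmed.

12.75


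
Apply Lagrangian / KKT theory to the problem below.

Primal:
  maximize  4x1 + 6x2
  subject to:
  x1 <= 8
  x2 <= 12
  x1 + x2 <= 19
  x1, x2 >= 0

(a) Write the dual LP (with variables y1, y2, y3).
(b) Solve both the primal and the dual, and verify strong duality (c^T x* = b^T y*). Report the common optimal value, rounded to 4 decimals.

The standard primal-dual pair for 'max c^T x s.t. A x <= b, x >= 0' is:
  Dual:  min b^T y  s.t.  A^T y >= c,  y >= 0.

So the dual LP is:
  minimize  8y1 + 12y2 + 19y3
  subject to:
    y1 + y3 >= 4
    y2 + y3 >= 6
    y1, y2, y3 >= 0

Solving the primal: x* = (7, 12).
  primal value c^T x* = 100.
Solving the dual: y* = (0, 2, 4).
  dual value b^T y* = 100.
Strong duality: c^T x* = b^T y*. Confirmed.

100


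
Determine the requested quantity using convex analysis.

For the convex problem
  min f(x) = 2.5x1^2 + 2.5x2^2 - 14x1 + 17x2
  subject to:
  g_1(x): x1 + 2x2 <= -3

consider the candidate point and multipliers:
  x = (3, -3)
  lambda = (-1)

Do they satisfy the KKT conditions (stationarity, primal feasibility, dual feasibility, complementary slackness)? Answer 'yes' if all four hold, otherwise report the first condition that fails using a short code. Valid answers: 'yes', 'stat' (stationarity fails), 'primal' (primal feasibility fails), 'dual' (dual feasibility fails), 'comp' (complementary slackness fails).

Gradient of f: grad f(x) = Q x + c = (1, 2)
Constraint values g_i(x) = a_i^T x - b_i:
  g_1((3, -3)) = 0
Stationarity residual: grad f(x) + sum_i lambda_i a_i = (0, 0)
  -> stationarity OK
Primal feasibility (all g_i <= 0): OK
Dual feasibility (all lambda_i >= 0): FAILS
Complementary slackness (lambda_i * g_i(x) = 0 for all i): OK

Verdict: the first failing condition is dual_feasibility -> dual.

dual


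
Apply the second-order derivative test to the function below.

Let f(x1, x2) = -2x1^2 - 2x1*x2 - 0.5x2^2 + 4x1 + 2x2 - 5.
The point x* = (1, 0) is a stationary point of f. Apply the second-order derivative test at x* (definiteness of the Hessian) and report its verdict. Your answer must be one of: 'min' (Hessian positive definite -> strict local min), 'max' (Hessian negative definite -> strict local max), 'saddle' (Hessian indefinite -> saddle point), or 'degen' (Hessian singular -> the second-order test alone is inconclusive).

Compute the Hessian H = grad^2 f:
  H = [[-4, -2], [-2, -1]]
Verify stationarity: grad f(x*) = H x* + g = (0, 0).
Eigenvalues of H: -5, 0.
H has a zero eigenvalue (singular; negative semidefinite but not definite), so H is neither positive definite, negative definite, nor indefinite. The second-order test alone is inconclusive -> degen.
(Indeed, f is constant along the null direction of H through x*, so x* is not a strict local extremum.)

degen


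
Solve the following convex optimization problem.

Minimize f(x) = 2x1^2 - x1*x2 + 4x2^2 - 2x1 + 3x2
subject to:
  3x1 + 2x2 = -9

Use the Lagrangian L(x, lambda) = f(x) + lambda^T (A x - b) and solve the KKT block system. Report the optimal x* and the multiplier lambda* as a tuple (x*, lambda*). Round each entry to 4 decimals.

Form the Lagrangian:
  L(x, lambda) = (1/2) x^T Q x + c^T x + lambda^T (A x - b)
Stationarity (grad_x L = 0): Q x + c + A^T lambda = 0.
Primal feasibility: A x = b.

This gives the KKT block system:
  [ Q   A^T ] [ x     ]   [-c ]
  [ A    0  ] [ lambda ] = [ b ]

Solving the linear system:
  x*      = (-2.08, -1.38)
  lambda* = (2.98)
  f(x*)   = 13.42

x* = (-2.08, -1.38), lambda* = (2.98)


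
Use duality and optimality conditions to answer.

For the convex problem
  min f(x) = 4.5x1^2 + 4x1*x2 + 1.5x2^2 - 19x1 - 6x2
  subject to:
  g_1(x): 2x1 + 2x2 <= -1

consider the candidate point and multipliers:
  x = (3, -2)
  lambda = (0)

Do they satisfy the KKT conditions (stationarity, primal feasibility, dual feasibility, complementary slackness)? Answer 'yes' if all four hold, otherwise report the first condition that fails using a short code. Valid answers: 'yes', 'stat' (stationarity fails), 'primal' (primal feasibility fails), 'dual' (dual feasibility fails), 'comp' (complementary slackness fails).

Gradient of f: grad f(x) = Q x + c = (0, 0)
Constraint values g_i(x) = a_i^T x - b_i:
  g_1((3, -2)) = 3
Stationarity residual: grad f(x) + sum_i lambda_i a_i = (0, 0)
  -> stationarity OK
Primal feasibility (all g_i <= 0): FAILS
Dual feasibility (all lambda_i >= 0): OK
Complementary slackness (lambda_i * g_i(x) = 0 for all i): OK

Verdict: the first failing condition is primal_feasibility -> primal.

primal


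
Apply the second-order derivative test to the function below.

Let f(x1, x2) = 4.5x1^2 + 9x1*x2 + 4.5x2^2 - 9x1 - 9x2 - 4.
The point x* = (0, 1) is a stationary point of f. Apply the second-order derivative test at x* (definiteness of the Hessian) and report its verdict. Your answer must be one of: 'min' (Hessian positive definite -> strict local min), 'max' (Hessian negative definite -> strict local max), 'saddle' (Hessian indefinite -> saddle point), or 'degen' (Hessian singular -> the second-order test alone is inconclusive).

Compute the Hessian H = grad^2 f:
  H = [[9, 9], [9, 9]]
Verify stationarity: grad f(x*) = H x* + g = (0, 0).
Eigenvalues of H: 0, 18.
H has a zero eigenvalue (singular; positive semidefinite but not definite), so H is neither positive definite, negative definite, nor indefinite. The second-order test alone is inconclusive -> degen.
(Indeed, f is constant along the null direction of H through x*, so x* is not a strict local extremum.)

degen


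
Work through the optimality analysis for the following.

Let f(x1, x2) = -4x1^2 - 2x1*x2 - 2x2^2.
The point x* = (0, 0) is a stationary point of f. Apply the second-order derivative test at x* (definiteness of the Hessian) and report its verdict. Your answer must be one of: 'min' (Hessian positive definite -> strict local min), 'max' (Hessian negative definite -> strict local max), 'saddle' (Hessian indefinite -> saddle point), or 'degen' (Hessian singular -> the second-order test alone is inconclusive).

Compute the Hessian H = grad^2 f:
  H = [[-8, -2], [-2, -4]]
Verify stationarity: grad f(x*) = H x* + g = (0, 0).
Eigenvalues of H: -8.8284, -3.1716.
Both eigenvalues < 0, so H is negative definite -> x* is a strict local max.

max


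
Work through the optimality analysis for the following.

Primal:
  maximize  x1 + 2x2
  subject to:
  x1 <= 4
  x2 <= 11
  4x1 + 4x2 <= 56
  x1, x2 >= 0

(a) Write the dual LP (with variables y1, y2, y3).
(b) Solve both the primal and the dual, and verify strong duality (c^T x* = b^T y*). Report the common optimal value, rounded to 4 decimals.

The standard primal-dual pair for 'max c^T x s.t. A x <= b, x >= 0' is:
  Dual:  min b^T y  s.t.  A^T y >= c,  y >= 0.

So the dual LP is:
  minimize  4y1 + 11y2 + 56y3
  subject to:
    y1 + 4y3 >= 1
    y2 + 4y3 >= 2
    y1, y2, y3 >= 0

Solving the primal: x* = (3, 11).
  primal value c^T x* = 25.
Solving the dual: y* = (0, 1, 0.25).
  dual value b^T y* = 25.
Strong duality: c^T x* = b^T y*. Confirmed.

25


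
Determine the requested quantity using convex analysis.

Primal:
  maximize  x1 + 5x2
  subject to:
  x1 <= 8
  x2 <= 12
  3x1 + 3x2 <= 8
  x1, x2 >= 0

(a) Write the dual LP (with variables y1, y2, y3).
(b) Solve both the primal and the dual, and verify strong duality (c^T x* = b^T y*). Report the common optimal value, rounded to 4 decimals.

The standard primal-dual pair for 'max c^T x s.t. A x <= b, x >= 0' is:
  Dual:  min b^T y  s.t.  A^T y >= c,  y >= 0.

So the dual LP is:
  minimize  8y1 + 12y2 + 8y3
  subject to:
    y1 + 3y3 >= 1
    y2 + 3y3 >= 5
    y1, y2, y3 >= 0

Solving the primal: x* = (0, 2.6667).
  primal value c^T x* = 13.3333.
Solving the dual: y* = (0, 0, 1.6667).
  dual value b^T y* = 13.3333.
Strong duality: c^T x* = b^T y*. Confirmed.

13.3333


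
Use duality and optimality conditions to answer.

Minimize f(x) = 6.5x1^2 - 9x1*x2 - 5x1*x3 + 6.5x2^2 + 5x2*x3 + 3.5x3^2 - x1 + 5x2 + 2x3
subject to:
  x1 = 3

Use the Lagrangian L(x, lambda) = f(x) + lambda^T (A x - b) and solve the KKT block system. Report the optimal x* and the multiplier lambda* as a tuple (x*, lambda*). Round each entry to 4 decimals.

Form the Lagrangian:
  L(x, lambda) = (1/2) x^T Q x + c^T x + lambda^T (A x - b)
Stationarity (grad_x L = 0): Q x + c + A^T lambda = 0.
Primal feasibility: A x = b.

This gives the KKT block system:
  [ Q   A^T ] [ x     ]   [-c ]
  [ A    0  ] [ lambda ] = [ b ]

Solving the linear system:
  x*      = (3, 1.3485, 0.8939)
  lambda* = (-21.3939)
  f(x*)   = 34.8561

x* = (3, 1.3485, 0.8939), lambda* = (-21.3939)


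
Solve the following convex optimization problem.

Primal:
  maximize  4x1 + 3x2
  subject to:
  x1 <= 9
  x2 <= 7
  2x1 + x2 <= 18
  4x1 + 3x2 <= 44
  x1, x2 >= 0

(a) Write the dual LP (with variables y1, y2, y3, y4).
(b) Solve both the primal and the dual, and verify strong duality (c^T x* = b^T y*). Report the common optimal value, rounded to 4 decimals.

The standard primal-dual pair for 'max c^T x s.t. A x <= b, x >= 0' is:
  Dual:  min b^T y  s.t.  A^T y >= c,  y >= 0.

So the dual LP is:
  minimize  9y1 + 7y2 + 18y3 + 44y4
  subject to:
    y1 + 2y3 + 4y4 >= 4
    y2 + y3 + 3y4 >= 3
    y1, y2, y3, y4 >= 0

Solving the primal: x* = (5.5, 7).
  primal value c^T x* = 43.
Solving the dual: y* = (0, 1, 2, 0).
  dual value b^T y* = 43.
Strong duality: c^T x* = b^T y*. Confirmed.

43


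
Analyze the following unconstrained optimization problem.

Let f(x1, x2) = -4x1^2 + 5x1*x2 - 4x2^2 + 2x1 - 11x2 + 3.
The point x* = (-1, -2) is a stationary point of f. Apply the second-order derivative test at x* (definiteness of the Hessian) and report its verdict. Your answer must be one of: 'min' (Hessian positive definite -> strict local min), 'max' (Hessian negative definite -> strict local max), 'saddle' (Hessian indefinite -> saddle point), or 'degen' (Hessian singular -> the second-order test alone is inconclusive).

Compute the Hessian H = grad^2 f:
  H = [[-8, 5], [5, -8]]
Verify stationarity: grad f(x*) = H x* + g = (0, 0).
Eigenvalues of H: -13, -3.
Both eigenvalues < 0, so H is negative definite -> x* is a strict local max.

max


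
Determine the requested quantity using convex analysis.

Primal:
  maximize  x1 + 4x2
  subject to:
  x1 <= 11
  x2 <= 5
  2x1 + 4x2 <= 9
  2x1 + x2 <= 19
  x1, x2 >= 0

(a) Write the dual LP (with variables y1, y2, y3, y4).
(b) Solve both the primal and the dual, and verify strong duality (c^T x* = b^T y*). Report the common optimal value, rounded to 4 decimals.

The standard primal-dual pair for 'max c^T x s.t. A x <= b, x >= 0' is:
  Dual:  min b^T y  s.t.  A^T y >= c,  y >= 0.

So the dual LP is:
  minimize  11y1 + 5y2 + 9y3 + 19y4
  subject to:
    y1 + 2y3 + 2y4 >= 1
    y2 + 4y3 + y4 >= 4
    y1, y2, y3, y4 >= 0

Solving the primal: x* = (0, 2.25).
  primal value c^T x* = 9.
Solving the dual: y* = (0, 0, 1, 0).
  dual value b^T y* = 9.
Strong duality: c^T x* = b^T y*. Confirmed.

9


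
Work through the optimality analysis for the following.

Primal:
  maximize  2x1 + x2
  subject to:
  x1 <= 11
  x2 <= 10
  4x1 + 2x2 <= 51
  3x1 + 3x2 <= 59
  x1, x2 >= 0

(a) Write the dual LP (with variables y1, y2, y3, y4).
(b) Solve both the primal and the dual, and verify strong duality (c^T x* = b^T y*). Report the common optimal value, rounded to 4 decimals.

The standard primal-dual pair for 'max c^T x s.t. A x <= b, x >= 0' is:
  Dual:  min b^T y  s.t.  A^T y >= c,  y >= 0.

So the dual LP is:
  minimize  11y1 + 10y2 + 51y3 + 59y4
  subject to:
    y1 + 4y3 + 3y4 >= 2
    y2 + 2y3 + 3y4 >= 1
    y1, y2, y3, y4 >= 0

Solving the primal: x* = (7.75, 10).
  primal value c^T x* = 25.5.
Solving the dual: y* = (0, 0, 0.5, 0).
  dual value b^T y* = 25.5.
Strong duality: c^T x* = b^T y*. Confirmed.

25.5


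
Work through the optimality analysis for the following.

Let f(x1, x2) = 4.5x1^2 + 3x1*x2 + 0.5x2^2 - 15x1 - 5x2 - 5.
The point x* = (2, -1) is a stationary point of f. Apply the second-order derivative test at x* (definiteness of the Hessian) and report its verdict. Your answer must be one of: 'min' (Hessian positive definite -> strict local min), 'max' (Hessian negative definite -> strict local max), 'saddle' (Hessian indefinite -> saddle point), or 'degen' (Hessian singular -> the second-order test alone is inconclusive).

Compute the Hessian H = grad^2 f:
  H = [[9, 3], [3, 1]]
Verify stationarity: grad f(x*) = H x* + g = (0, 0).
Eigenvalues of H: 0, 10.
H has a zero eigenvalue (singular; positive semidefinite but not definite), so H is neither positive definite, negative definite, nor indefinite. The second-order test alone is inconclusive -> degen.
(Indeed, f is constant along the null direction of H through x*, so x* is not a strict local extremum.)

degen
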